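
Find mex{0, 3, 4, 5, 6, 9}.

0 is in the set but 1 is not, so the mex is 1.

1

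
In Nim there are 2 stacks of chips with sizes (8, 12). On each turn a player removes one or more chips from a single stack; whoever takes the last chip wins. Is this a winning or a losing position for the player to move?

Nim-sum: 8 XOR 12 = 4.
The nim-sum is 4 ≠ 0, so this is an N-position: the player to move can win.

Winning position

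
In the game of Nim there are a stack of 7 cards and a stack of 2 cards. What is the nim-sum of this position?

Nim-sum: 7 XOR 2 = 5.

5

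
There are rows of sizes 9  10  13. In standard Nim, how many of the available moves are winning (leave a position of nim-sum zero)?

3

Nim-sum: 9 ^ 10 ^ 13 = 14.
The overall nim-sum is X = 14. A row of size p has a winning move iff p XOR X < p (reduce it to p XOR X).
  9: 9 XOR 14 = 7 < 9 — winning move (to 7).
  10: 10 XOR 14 = 4 < 10 — winning move (to 4).
  13: 13 XOR 14 = 3 < 13 — winning move (to 3).
That gives 3 winning moves.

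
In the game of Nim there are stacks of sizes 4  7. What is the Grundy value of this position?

3

Nim-sum: 4 ⊕ 7 = 3.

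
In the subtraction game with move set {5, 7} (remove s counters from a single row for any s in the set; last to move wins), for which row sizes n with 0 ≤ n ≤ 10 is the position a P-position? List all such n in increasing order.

0, 1, 2, 3, 4

Compute g(0), g(1), … for moves {5, 7}:
g(0) = mex{} = 0
g(1) = mex{} = 0
g(2) = mex{} = 0
g(3) = mex{} = 0
g(4) = mex{} = 0
g(5) = mex{0} = 1
g(6) = mex{0} = 1
g(7) = mex{0} = 1
g(8) = mex{0} = 1
g(9) = mex{0} = 1
g(10) = mex{0,1} = 2
The P-positions (g = 0) in 0..10 are 0, 1, 2, 3, 4.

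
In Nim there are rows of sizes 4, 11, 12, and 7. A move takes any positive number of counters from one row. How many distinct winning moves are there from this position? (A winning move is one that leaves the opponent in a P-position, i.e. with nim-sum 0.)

Write each in binary and XOR column by column:
  0100  (4)
  1011  (11)
  1100  (12)
  0111  (7)
  ----
  0100  (4)
The overall nim-sum is X = 4. A row of size p has a winning move iff p XOR X < p (reduce it to p XOR X).
  4: 4 XOR 4 = 0 < 4 — winning move (to 0).
  11: 11 XOR 4 = 15 ≥ 11 — no move.
  12: 12 XOR 4 = 8 < 12 — winning move (to 8).
  7: 7 XOR 4 = 3 < 7 — winning move (to 3).
That gives 3 winning moves.

3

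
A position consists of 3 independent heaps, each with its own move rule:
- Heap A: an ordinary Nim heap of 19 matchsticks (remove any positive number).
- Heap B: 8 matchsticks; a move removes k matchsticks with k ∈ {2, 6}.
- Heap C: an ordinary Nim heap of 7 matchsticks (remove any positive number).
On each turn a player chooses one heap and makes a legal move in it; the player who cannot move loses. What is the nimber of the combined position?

20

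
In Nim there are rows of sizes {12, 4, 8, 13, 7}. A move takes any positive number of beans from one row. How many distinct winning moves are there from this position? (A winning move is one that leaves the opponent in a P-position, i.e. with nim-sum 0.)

Nim-sum: 12 XOR 4 XOR 8 XOR 13 XOR 7 = 10.
The overall nim-sum is X = 10. A row of size p has a winning move iff p XOR X < p (reduce it to p XOR X).
  12: 12 XOR 10 = 6 < 12 — winning move (to 6).
  4: 4 XOR 10 = 14 ≥ 4 — no move.
  8: 8 XOR 10 = 2 < 8 — winning move (to 2).
  13: 13 XOR 10 = 7 < 13 — winning move (to 7).
  7: 7 XOR 10 = 13 ≥ 7 — no move.
That gives 3 winning moves.

3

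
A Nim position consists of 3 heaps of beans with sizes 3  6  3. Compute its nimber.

6

Write each in binary and XOR column by column:
  011  (3)
  110  (6)
  011  (3)
  ---
  110  (6)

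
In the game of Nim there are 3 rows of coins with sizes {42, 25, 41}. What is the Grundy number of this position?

Write each in binary and XOR column by column:
  101010  (42)
  011001  (25)
  101001  (41)
  ------
  011010  (26)

26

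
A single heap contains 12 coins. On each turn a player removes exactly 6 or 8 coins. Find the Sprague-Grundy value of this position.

2

Build the Grundy sequence with g(k) = mex{g(k−s) : s ∈ {6, 8}, s ≤ k}:
k:     0  1  2  3  4  5  6  7  8  9 10 11 12
g(k):  0  0  0  0  0  0  1  1  1  1  1  1  2
So g(12) = 2.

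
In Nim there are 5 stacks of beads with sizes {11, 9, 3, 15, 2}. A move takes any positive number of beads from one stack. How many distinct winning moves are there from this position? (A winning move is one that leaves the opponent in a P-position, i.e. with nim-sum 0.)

3

In binary:
  1011  (11)
  1001  (9)
  0011  (3)
  1111  (15)
  0010  (2)
  ----
  1100  (12)
The overall nim-sum is X = 12. A stack of size p has a winning move iff p XOR X < p (reduce it to p XOR X).
  11: 11 XOR 12 = 7 < 11 — winning move (to 7).
  9: 9 XOR 12 = 5 < 9 — winning move (to 5).
  3: 3 XOR 12 = 15 ≥ 3 — no move.
  15: 15 XOR 12 = 3 < 15 — winning move (to 3).
  2: 2 XOR 12 = 14 ≥ 2 — no move.
That gives 3 winning moves.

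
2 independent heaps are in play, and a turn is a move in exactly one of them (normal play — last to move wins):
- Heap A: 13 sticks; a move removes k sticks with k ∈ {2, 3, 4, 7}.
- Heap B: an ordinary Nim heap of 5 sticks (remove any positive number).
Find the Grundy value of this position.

4

Build the Grundy sequence for heap A with g(k) = mex{g(k−s) : s ∈ {2, 3, 4, 7}, s ≤ k}:
g(0) = mex{} = 0
g(1) = mex{} = 0
g(2) = mex{0} = 1
g(3) = mex{0} = 1
g(4) = mex{0,1} = 2
g(5) = mex{0,1} = 2
g(6) = mex{1,2} = 0
g(7) = mex{0,1,2} = 3
g(8) = mex{0,2} = 1
g(9) = mex{0,1,2,3} = 4
g(10) = mex{0,1,3} = 2
g(11) = mex{1,2,3,4} = 0
g(12) = mex{1,2,4} = 0
g(13) = mex{0,2,4} = 1
So g(13) = 1.
Heap B is a plain Nim heap of size 5, so its Grundy value is 5.
The value of a disjunctive sum is the nim-sum of the parts.
Combined value = 1 ⊕ 5 = 4.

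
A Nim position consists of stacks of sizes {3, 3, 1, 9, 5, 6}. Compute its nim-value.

11

Bitwise XOR of the heap sizes:
  0011  (3)
  0011  (3)
  0001  (1)
  1001  (9)
  0101  (5)
  0110  (6)
  ----
  1011  (11)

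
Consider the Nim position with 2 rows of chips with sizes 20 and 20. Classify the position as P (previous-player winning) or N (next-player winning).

P-position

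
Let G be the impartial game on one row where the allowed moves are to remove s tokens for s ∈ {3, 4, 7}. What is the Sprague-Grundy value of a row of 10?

Build the Grundy sequence with g(k) = mex{g(k−s) : s ∈ {3, 4, 7}, s ≤ k}:
g(0) = mex{} = 0
g(1) = mex{} = 0
g(2) = mex{} = 0
g(3) = mex{0} = 1
g(4) = mex{0} = 1
g(5) = mex{0} = 1
g(6) = mex{0,1} = 2
g(7) = mex{0,1} = 2
g(8) = mex{0,1} = 2
g(9) = mex{0,1,2} = 3
g(10) = mex{1,2} = 0
So g(10) = 0.

0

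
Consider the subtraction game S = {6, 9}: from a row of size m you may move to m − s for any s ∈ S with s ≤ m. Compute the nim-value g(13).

Build the Grundy sequence with g(k) = mex{g(k−s) : s ∈ {6, 9}, s ≤ k}:
k:     0  1  2  3  4  5  6  7  8  9 10 11 12 13
g(k):  0  0  0  0  0  0  1  1  1  1  1  1  2  2
So g(13) = 2.

2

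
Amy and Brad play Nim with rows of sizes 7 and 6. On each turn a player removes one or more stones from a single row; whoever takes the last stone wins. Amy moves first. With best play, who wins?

Amy wins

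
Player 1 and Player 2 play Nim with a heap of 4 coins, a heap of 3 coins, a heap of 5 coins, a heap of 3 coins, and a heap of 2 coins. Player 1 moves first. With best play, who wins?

Player 1 wins

Compute the nim-sum pairwise:
4 ^ 3 = 7
7 ^ 5 = 2
2 ^ 3 = 1
1 ^ 2 = 3
The nim-sum is 3 ≠ 0, so this is an N-position: the player to move can win; Player 1 has a winning move.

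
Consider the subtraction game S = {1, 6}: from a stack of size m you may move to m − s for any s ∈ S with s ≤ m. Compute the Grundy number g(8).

1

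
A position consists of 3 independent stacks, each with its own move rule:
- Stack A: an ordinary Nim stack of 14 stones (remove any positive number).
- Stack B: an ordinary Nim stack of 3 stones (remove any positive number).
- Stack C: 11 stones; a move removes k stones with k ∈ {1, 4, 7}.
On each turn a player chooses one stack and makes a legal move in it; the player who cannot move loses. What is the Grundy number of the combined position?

12

Stack A is a plain Nim stack of size 14, so its Grundy value is 14.
Stack B is a plain Nim stack of size 3, so its Grundy value is 3.
Grundy values for stack C (subtraction set {1, 4, 7}):
k:     0  1  2  3  4  5  6  7  8  9 10 11
g(k):  0  1  0  1  2  0  1  2  0  1  0  1
So g(11) = 1.
By the Sprague-Grundy theorem, the Grundy value of a sum of independent games is the XOR of the component values.
Combined value = 14 XOR 3 XOR 1 = 12.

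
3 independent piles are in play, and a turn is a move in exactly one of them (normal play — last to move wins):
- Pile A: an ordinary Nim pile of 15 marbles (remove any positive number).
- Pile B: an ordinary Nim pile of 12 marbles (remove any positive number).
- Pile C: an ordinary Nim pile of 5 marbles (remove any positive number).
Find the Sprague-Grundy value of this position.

6

Pile A is a plain Nim pile of size 15, so its Grundy value is 15.
Pile B is a plain Nim pile of size 12, so its Grundy value is 12.
Pile C is a plain Nim pile of size 5, so its Grundy value is 5.
The value of a disjunctive sum is the nim-sum of the parts.
Combined value = 15 XOR 12 XOR 5 = 6.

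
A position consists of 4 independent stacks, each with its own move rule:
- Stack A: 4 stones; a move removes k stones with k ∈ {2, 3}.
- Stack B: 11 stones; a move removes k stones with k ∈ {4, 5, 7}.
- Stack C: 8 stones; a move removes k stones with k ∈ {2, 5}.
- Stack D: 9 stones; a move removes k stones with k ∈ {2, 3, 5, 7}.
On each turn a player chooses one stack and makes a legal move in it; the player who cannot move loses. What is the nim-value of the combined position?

2

Build the Grundy sequence for stack A with g(k) = mex{g(k−s) : s ∈ {2, 3}, s ≤ k}:
k:     0  1  2  3  4
g(k):  0  0  1  1  2
So g(4) = 2.
Grundy values for stack B (subtraction set {4, 5, 7}):
g(0) = mex{} = 0
g(1) = mex{} = 0
g(2) = mex{} = 0
g(3) = mex{} = 0
g(4) = mex{0} = 1
g(5) = mex{0} = 1
g(6) = mex{0} = 1
g(7) = mex{0} = 1
g(8) = mex{0,1} = 2
g(9) = mex{0,1} = 2
g(10) = mex{0,1} = 2
g(11) = mex{1} = 0
So g(11) = 0.
For stack C, compute g(0), g(1), … with moves {2, 5}:
g(0) = mex{} = 0
g(1) = mex{} = 0
g(2) = mex{0} = 1
g(3) = mex{0} = 1
g(4) = mex{1} = 0
g(5) = mex{0,1} = 2
g(6) = mex{0} = 1
g(7) = mex{1,2} = 0
g(8) = mex{1} = 0
So g(8) = 0.
For stack D, compute g(0), g(1), … with moves {2, 3, 5, 7}:
k:     0  1  2  3  4  5  6  7  8  9
g(k):  0  0  1  1  2  2  3  3  4  0
So g(9) = 0.
The value of a disjunctive sum is the nim-sum of the parts.
Combined value = 2 XOR 0 XOR 0 XOR 0 = 2.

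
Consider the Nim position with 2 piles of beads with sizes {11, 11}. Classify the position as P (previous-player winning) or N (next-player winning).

Bitwise XOR of the heap sizes:
  1011  (11)
  1011  (11)
  ----
  0000  (0)
The nim-sum is 0, so this is a P-position: the player to move is in a losing position under optimal play.

P-position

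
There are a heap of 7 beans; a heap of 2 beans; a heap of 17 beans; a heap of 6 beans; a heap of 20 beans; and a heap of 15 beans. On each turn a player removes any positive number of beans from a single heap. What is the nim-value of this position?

Bitwise XOR of the heap sizes:
  00111  (7)
  00010  (2)
  10001  (17)
  00110  (6)
  10100  (20)
  01111  (15)
  -----
  01001  (9)

9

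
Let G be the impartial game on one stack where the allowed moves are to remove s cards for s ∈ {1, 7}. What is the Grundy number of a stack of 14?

Compute g(0), g(1), … for moves {1, 7}:
g(0) = mex{} = 0
g(1) = mex{0} = 1
g(2) = mex{1} = 0
g(3) = mex{0} = 1
g(4) = mex{1} = 0
g(5) = mex{0} = 1
g(6) = mex{1} = 0
g(7) = mex{0} = 1
g(8) = mex{1} = 0
g(9) = mex{0} = 1
g(10) = mex{1} = 0
g(11) = mex{0} = 1
g(12) = mex{1} = 0
g(13) = mex{0} = 1
g(14) = mex{1} = 0
So g(14) = 0.

0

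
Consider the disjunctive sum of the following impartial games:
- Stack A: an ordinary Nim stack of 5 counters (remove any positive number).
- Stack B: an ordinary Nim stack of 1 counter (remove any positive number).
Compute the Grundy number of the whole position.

4

Stack A is a plain Nim stack of size 5, so its Grundy value is 5.
Stack B is a plain Nim stack of size 1, so its Grundy value is 1.
By the Sprague-Grundy theorem, the Grundy value of a sum of independent games is the XOR of the component values.
Combined value = 5 ⊕ 1 = 4.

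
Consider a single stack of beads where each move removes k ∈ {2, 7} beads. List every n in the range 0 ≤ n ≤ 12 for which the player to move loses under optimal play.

0, 1, 4, 5, 9, 10

Compute g(0), g(1), … for moves {2, 7}:
k:     0  1  2  3  4  5  6  7  8  9 10 11 12
g(k):  0  0  1  1  0  0  1  1  2  0  0  1  1
The P-positions (g = 0) in 0..12 are 0, 1, 4, 5, 9, 10.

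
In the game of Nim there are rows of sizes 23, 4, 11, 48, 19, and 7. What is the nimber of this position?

Nim-sum: 23 XOR 4 XOR 11 XOR 48 XOR 19 XOR 7 = 60.

60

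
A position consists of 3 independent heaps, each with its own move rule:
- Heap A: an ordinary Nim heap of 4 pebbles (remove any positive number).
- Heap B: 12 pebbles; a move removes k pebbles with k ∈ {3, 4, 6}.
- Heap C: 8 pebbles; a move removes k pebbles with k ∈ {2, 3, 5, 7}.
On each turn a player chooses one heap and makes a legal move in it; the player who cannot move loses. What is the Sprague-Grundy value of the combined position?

1

Heap A is a plain Nim heap of size 4, so its Grundy value is 4.
For heap B, compute g(0), g(1), … with moves {3, 4, 6}:
k:     0  1  2  3  4  5  6  7  8  9 10 11 12
g(k):  0  0  0  1  1  1  2  2  2  0  0  0  1
So g(12) = 1.
Grundy values for heap C (subtraction set {2, 3, 5, 7}):
k:     0  1  2  3  4  5  6  7  8
g(k):  0  0  1  1  2  2  3  3  4
So g(8) = 4.
By the Sprague-Grundy theorem, the Grundy value of a sum of independent games is the XOR of the component values.
Combined value = 4 ⊕ 1 ⊕ 4 = 1.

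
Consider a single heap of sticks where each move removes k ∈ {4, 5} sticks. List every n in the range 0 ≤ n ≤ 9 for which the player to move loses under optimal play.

0, 1, 2, 3, 9

Build the Grundy sequence with g(k) = mex{g(k−s) : s ∈ {4, 5}, s ≤ k}:
k:     0  1  2  3  4  5  6  7  8  9
g(k):  0  0  0  0  1  1  1  1  2  0
The P-positions (g = 0) in 0..9 are 0, 1, 2, 3, 9.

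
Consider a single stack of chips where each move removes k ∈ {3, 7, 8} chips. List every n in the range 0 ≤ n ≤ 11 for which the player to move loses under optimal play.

0, 1, 2, 6, 11

Build the Grundy sequence with g(k) = mex{g(k−s) : s ∈ {3, 7, 8}, s ≤ k}:
k:     0  1  2  3  4  5  6  7  8  9 10 11
g(k):  0  0  0  1  1  1  0  2  2  1  3  0
The P-positions (g = 0) in 0..11 are 0, 1, 2, 6, 11.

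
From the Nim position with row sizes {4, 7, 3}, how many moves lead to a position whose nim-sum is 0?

Bitwise XOR of the heap sizes:
  100  (4)
  111  (7)
  011  (3)
  ---
  000  (0)
The nim-sum is already 0, so every move leaves a nonzero nim-sum — there are no winning moves.

0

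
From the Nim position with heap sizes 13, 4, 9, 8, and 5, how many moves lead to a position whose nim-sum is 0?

3

Compute the nim-sum pairwise:
13 XOR 4 = 9
9 XOR 9 = 0
0 XOR 8 = 8
8 XOR 5 = 13
The overall nim-sum is X = 13. A heap of size p has a winning move iff p XOR X < p (reduce it to p XOR X).
  13: 13 XOR 13 = 0 < 13 — winning move (to 0).
  4: 4 XOR 13 = 9 ≥ 4 — no move.
  9: 9 XOR 13 = 4 < 9 — winning move (to 4).
  8: 8 XOR 13 = 5 < 8 — winning move (to 5).
  5: 5 XOR 13 = 8 ≥ 5 — no move.
That gives 3 winning moves.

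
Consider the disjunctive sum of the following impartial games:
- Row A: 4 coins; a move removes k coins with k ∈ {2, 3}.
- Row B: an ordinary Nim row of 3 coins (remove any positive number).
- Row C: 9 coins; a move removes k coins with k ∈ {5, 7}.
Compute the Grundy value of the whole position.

Grundy values for row A (subtraction set {2, 3}):
g(0) = mex{} = 0
g(1) = mex{} = 0
g(2) = mex{0} = 1
g(3) = mex{0} = 1
g(4) = mex{0,1} = 2
So g(4) = 2.
Row B is a plain Nim row of size 3, so its Grundy value is 3.
Grundy values for row C (subtraction set {5, 7}):
g(0) = mex{} = 0
g(1) = mex{} = 0
g(2) = mex{} = 0
g(3) = mex{} = 0
g(4) = mex{} = 0
g(5) = mex{0} = 1
g(6) = mex{0} = 1
g(7) = mex{0} = 1
g(8) = mex{0} = 1
g(9) = mex{0} = 1
So g(9) = 1.
By the Sprague-Grundy theorem, the Grundy value of a sum of independent games is the XOR of the component values.
Combined value = 2 XOR 3 XOR 1 = 0.

0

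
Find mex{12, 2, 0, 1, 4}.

The values 0, 1, 2 are all present; 3 is the first non-negative integer missing from the set.

3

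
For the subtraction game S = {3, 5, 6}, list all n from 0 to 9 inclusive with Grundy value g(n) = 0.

0, 1, 2, 9

Grundy values for subtraction set {3, 5, 6}:
g(0) = mex{} = 0
g(1) = mex{} = 0
g(2) = mex{} = 0
g(3) = mex{0} = 1
g(4) = mex{0} = 1
g(5) = mex{0} = 1
g(6) = mex{0,1} = 2
g(7) = mex{0,1} = 2
g(8) = mex{0,1} = 2
g(9) = mex{1,2} = 0
The P-positions (g = 0) in 0..9 are 0, 1, 2, 9.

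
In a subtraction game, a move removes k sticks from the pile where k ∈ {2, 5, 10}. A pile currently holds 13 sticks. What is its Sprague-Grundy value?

Compute g(0), g(1), … for moves {2, 5, 10}:
g(0) = mex{} = 0
g(1) = mex{} = 0
g(2) = mex{0} = 1
g(3) = mex{0} = 1
g(4) = mex{1} = 0
g(5) = mex{0,1} = 2
g(6) = mex{0} = 1
g(7) = mex{1,2} = 0
g(8) = mex{1} = 0
g(9) = mex{0} = 1
g(10) = mex{0,2} = 1
g(11) = mex{0,1} = 2
g(12) = mex{0,1} = 2
g(13) = mex{0,1,2} = 3
So g(13) = 3.

3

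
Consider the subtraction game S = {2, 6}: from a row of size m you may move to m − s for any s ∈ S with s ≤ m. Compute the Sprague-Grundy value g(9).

Compute g(0), g(1), … for moves {2, 6}:
g(0) = mex{} = 0
g(1) = mex{} = 0
g(2) = mex{0} = 1
g(3) = mex{0} = 1
g(4) = mex{1} = 0
g(5) = mex{1} = 0
g(6) = mex{0} = 1
g(7) = mex{0} = 1
g(8) = mex{1} = 0
g(9) = mex{1} = 0
So g(9) = 0.

0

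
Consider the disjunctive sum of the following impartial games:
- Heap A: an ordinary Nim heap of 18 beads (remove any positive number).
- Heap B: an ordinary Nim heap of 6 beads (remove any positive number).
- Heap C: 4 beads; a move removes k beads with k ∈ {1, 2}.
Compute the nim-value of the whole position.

21

Heap A is a plain Nim heap of size 18, so its Grundy value is 18.
Heap B is a plain Nim heap of size 6, so its Grundy value is 6.
For heap C, compute g(0), g(1), … with moves {1, 2}:
g(0) = mex{} = 0
g(1) = mex{0} = 1
g(2) = mex{0,1} = 2
g(3) = mex{1,2} = 0
g(4) = mex{0,2} = 1
So g(4) = 1.
The value of a disjunctive sum is the nim-sum of the parts.
Combined value = 18 XOR 6 XOR 1 = 21.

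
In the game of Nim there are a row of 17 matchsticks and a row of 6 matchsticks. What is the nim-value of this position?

23

Compute the nim-sum pairwise:
17 ^ 6 = 23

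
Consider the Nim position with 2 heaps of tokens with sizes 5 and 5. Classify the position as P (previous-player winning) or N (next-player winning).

Nim-sum: 5 ⊕ 5 = 0.
The nim-sum is 0, so this is a P-position: the player to move is in a losing position under optimal play.

P-position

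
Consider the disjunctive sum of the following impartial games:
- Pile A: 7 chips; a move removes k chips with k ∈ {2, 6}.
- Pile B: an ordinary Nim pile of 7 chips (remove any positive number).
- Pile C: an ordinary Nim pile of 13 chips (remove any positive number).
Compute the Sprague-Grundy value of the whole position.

11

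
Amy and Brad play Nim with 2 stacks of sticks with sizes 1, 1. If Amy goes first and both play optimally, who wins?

Brad wins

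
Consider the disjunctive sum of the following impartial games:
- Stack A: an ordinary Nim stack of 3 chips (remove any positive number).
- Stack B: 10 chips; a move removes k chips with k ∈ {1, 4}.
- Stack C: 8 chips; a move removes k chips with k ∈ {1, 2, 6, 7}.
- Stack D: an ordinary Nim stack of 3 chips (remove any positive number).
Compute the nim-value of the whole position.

Stack A is a plain Nim stack of size 3, so its Grundy value is 3.
Build the Grundy sequence for stack B with g(k) = mex{g(k−s) : s ∈ {1, 4}, s ≤ k}:
g(0) = mex{} = 0
g(1) = mex{0} = 1
g(2) = mex{1} = 0
g(3) = mex{0} = 1
g(4) = mex{0,1} = 2
g(5) = mex{1,2} = 0
g(6) = mex{0} = 1
g(7) = mex{1} = 0
g(8) = mex{0,2} = 1
g(9) = mex{0,1} = 2
g(10) = mex{1,2} = 0
So g(10) = 0.
Grundy values for stack C (subtraction set {1, 2, 6, 7}):
k:     0  1  2  3  4  5  6  7  8
g(k):  0  1  2  0  1  2  3  4  0
So g(8) = 0.
Stack D is a plain Nim stack of size 3, so its Grundy value is 3.
By the Sprague-Grundy theorem, the Grundy value of a sum of independent games is the XOR of the component values.
Combined value = 3 ⊕ 0 ⊕ 0 ⊕ 3 = 0.

0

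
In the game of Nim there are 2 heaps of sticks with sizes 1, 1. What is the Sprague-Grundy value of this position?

Nim-sum: 1 XOR 1 = 0.

0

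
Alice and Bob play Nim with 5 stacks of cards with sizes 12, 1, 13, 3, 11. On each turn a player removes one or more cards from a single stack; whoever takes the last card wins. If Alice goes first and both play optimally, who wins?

In binary:
  1100  (12)
  0001  (1)
  1101  (13)
  0011  (3)
  1011  (11)
  ----
  1000  (8)
The nim-sum is 8 ≠ 0, so this is an N-position: the player to move can win; Alice has a winning move.

Alice wins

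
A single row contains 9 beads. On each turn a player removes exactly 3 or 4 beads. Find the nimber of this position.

0

Build the Grundy sequence with g(k) = mex{g(k−s) : s ∈ {3, 4}, s ≤ k}:
k:     0  1  2  3  4  5  6  7  8  9
g(k):  0  0  0  1  1  1  2  0  0  0
So g(9) = 0.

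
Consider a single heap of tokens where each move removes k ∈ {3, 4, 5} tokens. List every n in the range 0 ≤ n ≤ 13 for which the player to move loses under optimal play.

0, 1, 2, 8, 9, 10

Compute g(0), g(1), … for moves {3, 4, 5}:
k:     0  1  2  3  4  5  6  7  8  9 10 11 12 13
g(k):  0  0  0  1  1  1  2  2  0  0  0  1  1  1
The P-positions (g = 0) in 0..13 are 0, 1, 2, 8, 9, 10.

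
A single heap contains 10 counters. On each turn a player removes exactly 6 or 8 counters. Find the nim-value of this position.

1

Grundy values for subtraction set {6, 8}:
g(0) = mex{} = 0
g(1) = mex{} = 0
g(2) = mex{} = 0
g(3) = mex{} = 0
g(4) = mex{} = 0
g(5) = mex{} = 0
g(6) = mex{0} = 1
g(7) = mex{0} = 1
g(8) = mex{0} = 1
g(9) = mex{0} = 1
g(10) = mex{0} = 1
So g(10) = 1.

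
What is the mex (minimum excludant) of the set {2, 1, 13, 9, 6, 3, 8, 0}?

The values 0, 1, 2, 3 are all present; 4 is the first non-negative integer missing from the set.

4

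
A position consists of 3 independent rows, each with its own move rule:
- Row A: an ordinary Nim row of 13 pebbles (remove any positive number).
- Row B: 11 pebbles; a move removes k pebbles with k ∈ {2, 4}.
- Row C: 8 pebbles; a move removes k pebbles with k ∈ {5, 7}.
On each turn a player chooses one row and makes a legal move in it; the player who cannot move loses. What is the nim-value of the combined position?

14

Row A is a plain Nim row of size 13, so its Grundy value is 13.
Grundy values for row B (subtraction set {2, 4}):
k:     0  1  2  3  4  5  6  7  8  9 10 11
g(k):  0  0  1  1  2  2  0  0  1  1  2  2
So g(11) = 2.
Grundy values for row C (subtraction set {5, 7}):
k:     0  1  2  3  4  5  6  7  8
g(k):  0  0  0  0  0  1  1  1  1
So g(8) = 1.
The value of a disjunctive sum is the nim-sum of the parts.
Combined value = 13 XOR 2 XOR 1 = 14.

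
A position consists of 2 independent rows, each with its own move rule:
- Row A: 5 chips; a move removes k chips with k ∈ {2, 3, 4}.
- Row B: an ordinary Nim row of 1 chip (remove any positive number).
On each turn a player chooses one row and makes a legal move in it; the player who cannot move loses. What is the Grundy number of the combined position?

3

For row A, compute g(0), g(1), … with moves {2, 3, 4}:
g(0) = mex{} = 0
g(1) = mex{} = 0
g(2) = mex{0} = 1
g(3) = mex{0} = 1
g(4) = mex{0,1} = 2
g(5) = mex{0,1} = 2
So g(5) = 2.
Row B is a plain Nim row of size 1, so its Grundy value is 1.
By the Sprague-Grundy theorem, the Grundy value of a sum of independent games is the XOR of the component values.
Combined value = 2 ⊕ 1 = 3.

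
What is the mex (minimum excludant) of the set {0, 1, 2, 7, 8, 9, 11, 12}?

The values 0, 1, 2 are all present; 3 is the first non-negative integer missing from the set.

3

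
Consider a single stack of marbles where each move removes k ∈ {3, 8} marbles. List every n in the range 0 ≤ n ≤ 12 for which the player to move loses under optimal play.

Grundy values for subtraction set {3, 8}:
k:     0  1  2  3  4  5  6  7  8  9 10 11 12
g(k):  0  0  0  1  1  1  0  0  2  1  1  0  0
The P-positions (g = 0) in 0..12 are 0, 1, 2, 6, 7, 11, 12.

0, 1, 2, 6, 7, 11, 12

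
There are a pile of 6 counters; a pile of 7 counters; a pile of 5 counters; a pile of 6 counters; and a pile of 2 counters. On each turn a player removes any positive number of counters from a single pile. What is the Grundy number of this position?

Bitwise XOR of the heap sizes:
  110  (6)
  111  (7)
  101  (5)
  110  (6)
  010  (2)
  ---
  000  (0)

0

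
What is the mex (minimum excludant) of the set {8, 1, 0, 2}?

3

The values 0, 1, 2 are all present; 3 is the first non-negative integer missing from the set.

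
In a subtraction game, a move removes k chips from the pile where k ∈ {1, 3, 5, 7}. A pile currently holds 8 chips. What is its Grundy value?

Compute g(0), g(1), … for moves {1, 3, 5, 7}:
g(0) = mex{} = 0
g(1) = mex{0} = 1
g(2) = mex{1} = 0
g(3) = mex{0} = 1
g(4) = mex{1} = 0
g(5) = mex{0} = 1
g(6) = mex{1} = 0
g(7) = mex{0} = 1
g(8) = mex{1} = 0
So g(8) = 0.

0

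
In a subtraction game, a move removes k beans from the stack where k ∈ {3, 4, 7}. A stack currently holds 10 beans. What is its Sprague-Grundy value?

0

Build the Grundy sequence with g(k) = mex{g(k−s) : s ∈ {3, 4, 7}, s ≤ k}:
k:     0  1  2  3  4  5  6  7  8  9 10
g(k):  0  0  0  1  1  1  2  2  2  3  0
So g(10) = 0.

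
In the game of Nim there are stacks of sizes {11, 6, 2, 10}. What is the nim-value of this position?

5

Nim-sum: 11 ^ 6 ^ 2 ^ 10 = 5.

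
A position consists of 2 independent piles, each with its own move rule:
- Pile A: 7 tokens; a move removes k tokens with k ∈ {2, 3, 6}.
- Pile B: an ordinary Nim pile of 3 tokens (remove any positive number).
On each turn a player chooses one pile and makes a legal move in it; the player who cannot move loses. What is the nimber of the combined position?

2

For pile A, compute g(0), g(1), … with moves {2, 3, 6}:
k:     0  1  2  3  4  5  6  7
g(k):  0  0  1  1  2  0  3  1
So g(7) = 1.
Pile B is a plain Nim pile of size 3, so its Grundy value is 3.
By the Sprague-Grundy theorem, the Grundy value of a sum of independent games is the XOR of the component values.
Combined value = 1 XOR 3 = 2.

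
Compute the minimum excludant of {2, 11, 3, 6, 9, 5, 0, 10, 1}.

4

The values 0, 1, 2, 3 are all present; 4 is the first non-negative integer missing from the set.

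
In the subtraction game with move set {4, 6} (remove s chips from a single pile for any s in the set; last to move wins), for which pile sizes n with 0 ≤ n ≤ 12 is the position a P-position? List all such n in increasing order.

Build the Grundy sequence with g(k) = mex{g(k−s) : s ∈ {4, 6}, s ≤ k}:
k:     0  1  2  3  4  5  6  7  8  9 10 11 12
g(k):  0  0  0  0  1  1  1  1  2  2  0  0  0
The P-positions (g = 0) in 0..12 are 0, 1, 2, 3, 10, 11, 12.

0, 1, 2, 3, 10, 11, 12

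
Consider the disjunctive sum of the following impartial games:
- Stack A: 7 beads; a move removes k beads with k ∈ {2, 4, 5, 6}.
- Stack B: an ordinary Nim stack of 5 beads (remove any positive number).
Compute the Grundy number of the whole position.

6

Grundy values for stack A (subtraction set {2, 4, 5, 6}):
g(0) = mex{} = 0
g(1) = mex{} = 0
g(2) = mex{0} = 1
g(3) = mex{0} = 1
g(4) = mex{0,1} = 2
g(5) = mex{0,1} = 2
g(6) = mex{0,1,2} = 3
g(7) = mex{0,1,2} = 3
So g(7) = 3.
Stack B is a plain Nim stack of size 5, so its Grundy value is 5.
The value of a disjunctive sum is the nim-sum of the parts.
Combined value = 3 ⊕ 5 = 6.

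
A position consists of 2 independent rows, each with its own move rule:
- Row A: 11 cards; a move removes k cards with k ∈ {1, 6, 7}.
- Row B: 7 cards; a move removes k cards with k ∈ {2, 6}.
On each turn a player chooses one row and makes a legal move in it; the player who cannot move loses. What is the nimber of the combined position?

2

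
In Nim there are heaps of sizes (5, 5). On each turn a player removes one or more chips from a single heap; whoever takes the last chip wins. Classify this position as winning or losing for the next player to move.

Compute the nim-sum pairwise:
5 ⊕ 5 = 0
The nim-sum is 0, so this is a P-position: the player to move is in a losing position under optimal play.

Losing position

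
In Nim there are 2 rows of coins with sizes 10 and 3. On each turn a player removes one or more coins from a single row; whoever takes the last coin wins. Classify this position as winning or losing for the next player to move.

Winning position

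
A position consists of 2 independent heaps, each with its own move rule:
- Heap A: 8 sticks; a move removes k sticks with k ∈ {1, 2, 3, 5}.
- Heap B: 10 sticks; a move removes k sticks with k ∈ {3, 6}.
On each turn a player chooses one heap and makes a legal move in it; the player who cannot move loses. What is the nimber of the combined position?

Grundy values for heap A (subtraction set {1, 2, 3, 5}):
k:     0  1  2  3  4  5  6  7  8
g(k):  0  1  2  3  0  1  2  3  0
So g(8) = 0.
Grundy values for heap B (subtraction set {3, 6}):
k:     0  1  2  3  4  5  6  7  8  9 10
g(k):  0  0  0  1  1  1  2  2  2  0  0
So g(10) = 0.
By the Sprague-Grundy theorem, the Grundy value of a sum of independent games is the XOR of the component values.
Combined value = 0 XOR 0 = 0.

0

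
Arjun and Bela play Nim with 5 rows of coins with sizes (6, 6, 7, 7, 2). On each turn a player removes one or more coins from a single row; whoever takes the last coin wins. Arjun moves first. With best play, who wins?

Arjun wins

Compute the nim-sum pairwise:
6 ⊕ 6 = 0
0 ⊕ 7 = 7
7 ⊕ 7 = 0
0 ⊕ 2 = 2
The nim-sum is 2 ≠ 0, so this is an N-position: the player to move can win; Arjun has a winning move.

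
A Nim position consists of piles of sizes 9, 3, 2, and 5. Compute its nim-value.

Nim-sum: 9 ^ 3 ^ 2 ^ 5 = 13.

13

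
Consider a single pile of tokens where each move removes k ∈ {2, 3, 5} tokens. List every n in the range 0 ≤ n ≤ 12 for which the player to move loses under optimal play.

Grundy values for subtraction set {2, 3, 5}:
k:     0  1  2  3  4  5  6  7  8  9 10 11 12
g(k):  0  0  1  1  2  2  3  0  0  1  1  2  2
The P-positions (g = 0) in 0..12 are 0, 1, 7, 8.

0, 1, 7, 8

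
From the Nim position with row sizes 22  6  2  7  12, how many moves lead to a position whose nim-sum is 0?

Compute the nim-sum pairwise:
22 XOR 6 = 16
16 XOR 2 = 18
18 XOR 7 = 21
21 XOR 12 = 25
The overall nim-sum is X = 25. A row of size p has a winning move iff p XOR X < p (reduce it to p XOR X).
  22: 22 XOR 25 = 15 < 22 — winning move (to 15).
  6: 6 XOR 25 = 31 ≥ 6 — no move.
  2: 2 XOR 25 = 27 ≥ 2 — no move.
  7: 7 XOR 25 = 30 ≥ 7 — no move.
  12: 12 XOR 25 = 21 ≥ 12 — no move.
That gives 1 winning move.

1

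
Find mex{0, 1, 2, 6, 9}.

The values 0, 1, 2 are all present; 3 is the first non-negative integer missing from the set.

3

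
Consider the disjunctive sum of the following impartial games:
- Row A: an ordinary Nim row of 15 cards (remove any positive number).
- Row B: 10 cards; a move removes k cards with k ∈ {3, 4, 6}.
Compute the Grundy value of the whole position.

15

Row A is a plain Nim row of size 15, so its Grundy value is 15.
For row B, compute g(0), g(1), … with moves {3, 4, 6}:
k:     0  1  2  3  4  5  6  7  8  9 10
g(k):  0  0  0  1  1  1  2  2  2  0  0
So g(10) = 0.
By the Sprague-Grundy theorem, the Grundy value of a sum of independent games is the XOR of the component values.
Combined value = 15 XOR 0 = 15.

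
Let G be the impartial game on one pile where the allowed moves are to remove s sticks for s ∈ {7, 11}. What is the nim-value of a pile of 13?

Compute g(0), g(1), … for moves {7, 11}:
k:     0  1  2  3  4  5  6  7  8  9 10 11 12 13
g(k):  0  0  0  0  0  0  0  1  1  1  1  1  1  1
So g(13) = 1.

1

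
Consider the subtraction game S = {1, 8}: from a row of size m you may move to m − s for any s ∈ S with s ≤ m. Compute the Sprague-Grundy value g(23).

1

Grundy values for subtraction set {1, 8}:
k:     0  1  2  3  4  5  6  7  8  9 10 11 12 13 14 15 16 17 18 19 20 21 22 23
g(k):  0  1  0  1  0  1  0  1  2  0  1  0  1  0  1  0  1  2  0  1  0  1  0  1
So g(23) = 1.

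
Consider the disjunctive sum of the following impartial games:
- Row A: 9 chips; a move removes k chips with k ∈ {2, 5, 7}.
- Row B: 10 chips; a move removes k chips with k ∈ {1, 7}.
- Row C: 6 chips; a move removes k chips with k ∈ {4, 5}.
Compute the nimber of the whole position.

For row A, compute g(0), g(1), … with moves {2, 5, 7}:
g(0) = mex{} = 0
g(1) = mex{} = 0
g(2) = mex{0} = 1
g(3) = mex{0} = 1
g(4) = mex{1} = 0
g(5) = mex{0,1} = 2
g(6) = mex{0} = 1
g(7) = mex{0,1,2} = 3
g(8) = mex{0,1} = 2
g(9) = mex{0,1,3} = 2
So g(9) = 2.
Grundy values for row B (subtraction set {1, 7}):
g(0) = mex{} = 0
g(1) = mex{0} = 1
g(2) = mex{1} = 0
g(3) = mex{0} = 1
g(4) = mex{1} = 0
g(5) = mex{0} = 1
g(6) = mex{1} = 0
g(7) = mex{0} = 1
g(8) = mex{1} = 0
g(9) = mex{0} = 1
g(10) = mex{1} = 0
So g(10) = 0.
Build the Grundy sequence for row C with g(k) = mex{g(k−s) : s ∈ {4, 5}, s ≤ k}:
k:     0  1  2  3  4  5  6
g(k):  0  0  0  0  1  1  1
So g(6) = 1.
By the Sprague-Grundy theorem, the Grundy value of a sum of independent games is the XOR of the component values.
Combined value = 2 XOR 0 XOR 1 = 3.

3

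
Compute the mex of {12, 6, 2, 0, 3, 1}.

The values 0, 1, 2, 3 are all present; 4 is the first non-negative integer missing from the set.

4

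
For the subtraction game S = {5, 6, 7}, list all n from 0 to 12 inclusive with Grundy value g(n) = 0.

0, 1, 2, 3, 4, 12

Grundy values for subtraction set {5, 6, 7}:
g(0) = mex{} = 0
g(1) = mex{} = 0
g(2) = mex{} = 0
g(3) = mex{} = 0
g(4) = mex{} = 0
g(5) = mex{0} = 1
g(6) = mex{0} = 1
g(7) = mex{0} = 1
g(8) = mex{0} = 1
g(9) = mex{0} = 1
g(10) = mex{0,1} = 2
g(11) = mex{0,1} = 2
g(12) = mex{1} = 0
The P-positions (g = 0) in 0..12 are 0, 1, 2, 3, 4, 12.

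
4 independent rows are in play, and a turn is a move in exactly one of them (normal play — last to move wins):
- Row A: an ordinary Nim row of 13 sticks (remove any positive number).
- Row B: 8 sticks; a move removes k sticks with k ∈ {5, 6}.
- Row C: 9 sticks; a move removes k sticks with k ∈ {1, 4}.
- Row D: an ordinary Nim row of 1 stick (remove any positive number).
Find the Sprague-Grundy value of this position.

Row A is a plain Nim row of size 13, so its Grundy value is 13.
Build the Grundy sequence for row B with g(k) = mex{g(k−s) : s ∈ {5, 6}, s ≤ k}:
k:     0  1  2  3  4  5  6  7  8
g(k):  0  0  0  0  0  1  1  1  1
So g(8) = 1.
For row C, compute g(0), g(1), … with moves {1, 4}:
g(0) = mex{} = 0
g(1) = mex{0} = 1
g(2) = mex{1} = 0
g(3) = mex{0} = 1
g(4) = mex{0,1} = 2
g(5) = mex{1,2} = 0
g(6) = mex{0} = 1
g(7) = mex{1} = 0
g(8) = mex{0,2} = 1
g(9) = mex{0,1} = 2
So g(9) = 2.
Row D is a plain Nim row of size 1, so its Grundy value is 1.
The value of a disjunctive sum is the nim-sum of the parts.
Combined value = 13 XOR 1 XOR 2 XOR 1 = 15.

15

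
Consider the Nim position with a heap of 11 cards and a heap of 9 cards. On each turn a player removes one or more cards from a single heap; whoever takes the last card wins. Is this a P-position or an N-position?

N-position

Nim-sum: 11 ⊕ 9 = 2.
The nim-sum is 2 ≠ 0, so this is an N-position: the player to move can win.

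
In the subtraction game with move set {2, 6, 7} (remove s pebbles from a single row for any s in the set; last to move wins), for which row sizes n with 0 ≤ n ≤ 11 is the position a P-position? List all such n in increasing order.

Grundy values for subtraction set {2, 6, 7}:
k:     0  1  2  3  4  5  6  7  8  9 10 11
g(k):  0  0  1  1  0  0  1  1  2  0  3  1
The P-positions (g = 0) in 0..11 are 0, 1, 4, 5, 9.

0, 1, 4, 5, 9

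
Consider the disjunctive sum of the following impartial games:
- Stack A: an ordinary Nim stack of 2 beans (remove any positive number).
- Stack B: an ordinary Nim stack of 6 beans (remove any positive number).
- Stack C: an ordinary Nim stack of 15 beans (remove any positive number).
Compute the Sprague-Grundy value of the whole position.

11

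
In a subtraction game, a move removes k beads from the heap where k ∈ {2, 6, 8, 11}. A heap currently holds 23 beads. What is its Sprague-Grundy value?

Grundy values for subtraction set {2, 6, 8, 11}:
k:     0  1  2  3  4  5  6  7  8  9 10 11 12 13 14 15 16 17 18 19 20 21 22 23
g(k):  0  0  1  1  0  0  1  1  2  2  3  3  2  2  0  3  1  0  0  1  1  0  2  1
So g(23) = 1.

1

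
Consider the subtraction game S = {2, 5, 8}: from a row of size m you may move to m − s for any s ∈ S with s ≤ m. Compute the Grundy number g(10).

Grundy values for subtraction set {2, 5, 8}:
g(0) = mex{} = 0
g(1) = mex{} = 0
g(2) = mex{0} = 1
g(3) = mex{0} = 1
g(4) = mex{1} = 0
g(5) = mex{0,1} = 2
g(6) = mex{0} = 1
g(7) = mex{1,2} = 0
g(8) = mex{0,1} = 2
g(9) = mex{0} = 1
g(10) = mex{1,2} = 0
So g(10) = 0.

0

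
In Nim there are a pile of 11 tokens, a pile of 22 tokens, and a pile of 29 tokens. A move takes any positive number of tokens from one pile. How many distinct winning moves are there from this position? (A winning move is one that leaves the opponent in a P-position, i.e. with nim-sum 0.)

0

Write each in binary and XOR column by column:
  01011  (11)
  10110  (22)
  11101  (29)
  -----
  00000  (0)
The nim-sum is already 0, so every move leaves a nonzero nim-sum — there are no winning moves.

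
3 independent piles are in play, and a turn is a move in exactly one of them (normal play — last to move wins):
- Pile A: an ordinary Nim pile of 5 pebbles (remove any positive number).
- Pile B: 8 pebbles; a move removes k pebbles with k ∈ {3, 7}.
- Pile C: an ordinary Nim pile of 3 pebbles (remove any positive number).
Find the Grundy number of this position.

4

Pile A is a plain Nim pile of size 5, so its Grundy value is 5.
Grundy values for pile B (subtraction set {3, 7}):
g(0) = mex{} = 0
g(1) = mex{} = 0
g(2) = mex{} = 0
g(3) = mex{0} = 1
g(4) = mex{0} = 1
g(5) = mex{0} = 1
g(6) = mex{1} = 0
g(7) = mex{0,1} = 2
g(8) = mex{0,1} = 2
So g(8) = 2.
Pile C is a plain Nim pile of size 3, so its Grundy value is 3.
The value of a disjunctive sum is the nim-sum of the parts.
Combined value = 5 XOR 2 XOR 3 = 4.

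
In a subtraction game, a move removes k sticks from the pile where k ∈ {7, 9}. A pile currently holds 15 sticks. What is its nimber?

2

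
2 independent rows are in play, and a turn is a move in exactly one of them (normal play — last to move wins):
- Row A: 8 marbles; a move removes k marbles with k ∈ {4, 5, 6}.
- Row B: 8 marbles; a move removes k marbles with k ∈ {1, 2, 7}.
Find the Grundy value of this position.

For row A, compute g(0), g(1), … with moves {4, 5, 6}:
g(0) = mex{} = 0
g(1) = mex{} = 0
g(2) = mex{} = 0
g(3) = mex{} = 0
g(4) = mex{0} = 1
g(5) = mex{0} = 1
g(6) = mex{0} = 1
g(7) = mex{0} = 1
g(8) = mex{0,1} = 2
So g(8) = 2.
For row B, compute g(0), g(1), … with moves {1, 2, 7}:
g(0) = mex{} = 0
g(1) = mex{0} = 1
g(2) = mex{0,1} = 2
g(3) = mex{1,2} = 0
g(4) = mex{0,2} = 1
g(5) = mex{0,1} = 2
g(6) = mex{1,2} = 0
g(7) = mex{0,2} = 1
g(8) = mex{0,1} = 2
So g(8) = 2.
The value of a disjunctive sum is the nim-sum of the parts.
Combined value = 2 XOR 2 = 0.

0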